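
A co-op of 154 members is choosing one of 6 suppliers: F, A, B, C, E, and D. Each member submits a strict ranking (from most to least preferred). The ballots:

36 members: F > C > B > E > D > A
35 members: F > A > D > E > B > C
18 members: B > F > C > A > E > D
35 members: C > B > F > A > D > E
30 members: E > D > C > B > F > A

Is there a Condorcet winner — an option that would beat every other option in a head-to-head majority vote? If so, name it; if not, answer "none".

Checking pairwise contests:
B beats F 83–71.
F beats A 154–0.
C beats B 101–53.
F beats C 89–65.
F beats E 124–30.
F beats D 124–30.
Every option loses at least one head-to-head, so there is no Condorcet winner.

none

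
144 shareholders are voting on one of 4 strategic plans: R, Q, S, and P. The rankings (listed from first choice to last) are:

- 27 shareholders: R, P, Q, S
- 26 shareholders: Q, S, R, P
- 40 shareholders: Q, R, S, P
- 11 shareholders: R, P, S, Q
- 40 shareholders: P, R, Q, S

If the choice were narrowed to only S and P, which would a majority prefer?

P

Voters preferring S to P: 66; preferring P to S: 78.
P wins the head-to-head.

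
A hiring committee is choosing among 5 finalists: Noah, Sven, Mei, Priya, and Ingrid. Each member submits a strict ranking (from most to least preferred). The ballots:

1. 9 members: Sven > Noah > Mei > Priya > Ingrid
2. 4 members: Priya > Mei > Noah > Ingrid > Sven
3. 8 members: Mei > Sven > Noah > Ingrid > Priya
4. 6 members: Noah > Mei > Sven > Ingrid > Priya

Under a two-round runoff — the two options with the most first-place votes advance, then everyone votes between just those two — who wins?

Mei

Round 1 first-place votes: Noah 6, Sven 9, Mei 8, Priya 4, Ingrid 0.
Sven and Mei advance.
Runoff: Sven is preferred to Mei by 9 voters; Mei by 18.
Mei wins the runoff.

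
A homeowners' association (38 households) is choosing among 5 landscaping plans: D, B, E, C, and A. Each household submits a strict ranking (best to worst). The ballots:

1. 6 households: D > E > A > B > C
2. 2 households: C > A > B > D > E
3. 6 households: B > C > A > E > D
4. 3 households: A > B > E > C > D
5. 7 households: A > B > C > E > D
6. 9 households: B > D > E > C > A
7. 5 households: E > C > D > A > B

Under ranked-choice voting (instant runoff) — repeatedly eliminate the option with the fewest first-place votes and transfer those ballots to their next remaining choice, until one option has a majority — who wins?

A

Round 1: D 6, B 15, E 5, C 2, A 10. Eliminate C.
Round 2: D 6, B 15, E 5, A 12. Eliminate E.
Round 3: D 11, B 15, A 12. Eliminate D.
Round 4: B 15, A 23. A has a majority.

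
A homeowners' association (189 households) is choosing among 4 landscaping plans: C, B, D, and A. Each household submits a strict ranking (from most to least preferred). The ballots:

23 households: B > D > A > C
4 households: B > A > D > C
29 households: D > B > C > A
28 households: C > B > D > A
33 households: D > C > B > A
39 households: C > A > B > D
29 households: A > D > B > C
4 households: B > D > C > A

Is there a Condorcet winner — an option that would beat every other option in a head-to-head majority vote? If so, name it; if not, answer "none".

none

Checking pairwise contests:
D beats C 122–67.
C beats B 100–89.
B beats D 98–91.
C beats A 133–56.
Every option loses at least one head-to-head, so there is no Condorcet winner.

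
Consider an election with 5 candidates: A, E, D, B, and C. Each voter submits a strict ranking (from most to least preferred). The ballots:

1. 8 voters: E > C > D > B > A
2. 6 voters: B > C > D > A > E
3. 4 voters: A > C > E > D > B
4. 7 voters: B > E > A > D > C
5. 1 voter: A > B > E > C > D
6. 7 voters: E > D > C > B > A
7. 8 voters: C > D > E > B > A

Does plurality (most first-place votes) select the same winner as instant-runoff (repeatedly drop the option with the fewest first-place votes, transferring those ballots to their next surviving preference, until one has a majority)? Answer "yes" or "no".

yes

Plurality — first-place votes: A 5, E 15, D 0, B 13, C 8. Winner: E.
Instant-runoff — R1 A 5, E 15, D 0, B 13, C 8 (D out); R2 A 5, E 15, B 13, C 8 (A out); R3 E 15, B 14, C 12 (C out); R4 E 27, B 14 (E winner). Winner: E.
The two methods agree.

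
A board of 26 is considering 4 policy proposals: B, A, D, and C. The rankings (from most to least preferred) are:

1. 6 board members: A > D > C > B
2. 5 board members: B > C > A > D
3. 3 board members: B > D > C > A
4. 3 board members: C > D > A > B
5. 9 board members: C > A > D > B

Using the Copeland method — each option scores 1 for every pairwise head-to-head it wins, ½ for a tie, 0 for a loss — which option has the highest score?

B: loses to A, D, and C → score 0.
A: beats B and D; loses to C → score 2.
D: beats B; loses to A and C → score 1.
C: beats B, A, and D → score 3.
C has the best pairwise record.

C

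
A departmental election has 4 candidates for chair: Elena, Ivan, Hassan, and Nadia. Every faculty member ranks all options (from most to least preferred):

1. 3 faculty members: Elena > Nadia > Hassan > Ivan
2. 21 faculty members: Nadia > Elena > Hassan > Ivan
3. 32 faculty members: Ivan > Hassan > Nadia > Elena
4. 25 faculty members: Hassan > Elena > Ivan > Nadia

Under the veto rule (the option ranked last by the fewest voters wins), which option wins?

Last-place votes: Elena 32, Ivan 24, Hassan 0, Nadia 25.
Hassan is ranked last by the fewest voters, so Hassan wins.

Hassan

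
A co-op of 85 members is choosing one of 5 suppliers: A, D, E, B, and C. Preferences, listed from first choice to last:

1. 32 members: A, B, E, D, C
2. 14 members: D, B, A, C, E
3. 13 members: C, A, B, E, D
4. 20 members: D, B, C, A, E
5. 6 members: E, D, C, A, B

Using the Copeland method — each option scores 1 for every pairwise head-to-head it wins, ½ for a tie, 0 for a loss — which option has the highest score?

A: beats D, E, B, and C → score 4.
D: beats C; loses to A, E, and B → score 1.
E: beats D; loses to A, B, and C → score 1.
B: beats D, E, and C; loses to A → score 3.
C: beats E; loses to A, D, and B → score 1.
A has the best pairwise record.

A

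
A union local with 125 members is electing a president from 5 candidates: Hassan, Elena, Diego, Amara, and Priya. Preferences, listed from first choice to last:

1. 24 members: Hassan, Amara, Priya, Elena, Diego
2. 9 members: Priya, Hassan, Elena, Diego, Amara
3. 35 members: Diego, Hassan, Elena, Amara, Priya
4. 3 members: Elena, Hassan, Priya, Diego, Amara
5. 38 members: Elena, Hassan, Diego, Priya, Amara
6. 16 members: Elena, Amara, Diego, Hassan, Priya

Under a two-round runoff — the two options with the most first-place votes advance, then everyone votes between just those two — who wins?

Round 1 first-place votes: Hassan 24, Elena 57, Diego 35, Amara 0, Priya 9.
Elena and Diego advance.
Runoff: Elena is preferred to Diego by 90 voters; Diego by 35.
Elena wins the runoff.

Elena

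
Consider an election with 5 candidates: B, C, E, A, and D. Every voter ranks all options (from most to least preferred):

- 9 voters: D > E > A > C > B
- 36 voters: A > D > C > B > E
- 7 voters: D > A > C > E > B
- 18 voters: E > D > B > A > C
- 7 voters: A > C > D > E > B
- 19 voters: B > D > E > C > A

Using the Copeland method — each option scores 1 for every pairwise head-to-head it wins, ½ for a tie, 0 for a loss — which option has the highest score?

B: beats E; loses to C, A, and D → score 1.
C: beats B and E; loses to A and D → score 2.
E: loses to B, C, A, and D → score 0.
A: beats B, C, and E; loses to D → score 3.
D: beats B, C, E, and A → score 4.
D has the best pairwise record.

D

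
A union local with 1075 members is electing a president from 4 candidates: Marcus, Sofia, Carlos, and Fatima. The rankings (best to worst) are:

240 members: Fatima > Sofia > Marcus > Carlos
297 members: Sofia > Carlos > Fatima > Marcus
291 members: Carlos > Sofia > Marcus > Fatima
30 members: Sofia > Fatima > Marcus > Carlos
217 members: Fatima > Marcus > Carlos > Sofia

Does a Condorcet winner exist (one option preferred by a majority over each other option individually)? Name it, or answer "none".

Sofia

Sofia vs Marcus: 858–217 for Sofia.
Sofia vs Carlos: 567–508 for Sofia.
Sofia vs Fatima: 618–457 for Sofia.
Sofia beats every other option head-to-head.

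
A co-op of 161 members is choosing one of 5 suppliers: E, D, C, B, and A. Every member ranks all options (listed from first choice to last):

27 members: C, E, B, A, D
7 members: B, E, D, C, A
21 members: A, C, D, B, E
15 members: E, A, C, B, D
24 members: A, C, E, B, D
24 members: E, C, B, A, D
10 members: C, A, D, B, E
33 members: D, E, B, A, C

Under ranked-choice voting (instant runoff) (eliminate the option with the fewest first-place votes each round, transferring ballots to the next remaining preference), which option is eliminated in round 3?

Round 1: E 39, D 33, C 37, B 7, A 45. Eliminate B.
Round 2: E 46, D 33, C 37, A 45. Eliminate D.
Round 3: E 79, C 37, A 45. Eliminate C.

C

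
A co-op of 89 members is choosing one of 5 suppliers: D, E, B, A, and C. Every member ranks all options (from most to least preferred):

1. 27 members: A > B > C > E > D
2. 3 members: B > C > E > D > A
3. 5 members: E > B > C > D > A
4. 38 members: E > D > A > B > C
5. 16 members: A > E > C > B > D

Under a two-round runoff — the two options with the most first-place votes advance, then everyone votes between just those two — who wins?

E

Round 1 first-place votes: D 0, E 43, B 3, A 43, C 0.
A and E advance.
Runoff: A is preferred to E by 43 voters; E by 46.
E wins the runoff.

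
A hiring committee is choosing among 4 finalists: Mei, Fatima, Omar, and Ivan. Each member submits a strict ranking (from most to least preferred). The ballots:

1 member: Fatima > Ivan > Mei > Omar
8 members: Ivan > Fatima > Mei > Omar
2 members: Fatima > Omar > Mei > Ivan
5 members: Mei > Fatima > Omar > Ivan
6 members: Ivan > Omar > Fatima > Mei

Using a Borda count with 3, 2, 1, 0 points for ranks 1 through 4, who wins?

Ivan

Mei: 1·1 + 8·1 + 2·1 + 5·3 + 6·0 = 26
Fatima: 1·3 + 8·2 + 2·3 + 5·2 + 6·1 = 41
Omar: 1·0 + 8·0 + 2·2 + 5·1 + 6·2 = 21
Ivan: 1·2 + 8·3 + 2·0 + 5·0 + 6·3 = 44
Ivan has the highest Borda score (44).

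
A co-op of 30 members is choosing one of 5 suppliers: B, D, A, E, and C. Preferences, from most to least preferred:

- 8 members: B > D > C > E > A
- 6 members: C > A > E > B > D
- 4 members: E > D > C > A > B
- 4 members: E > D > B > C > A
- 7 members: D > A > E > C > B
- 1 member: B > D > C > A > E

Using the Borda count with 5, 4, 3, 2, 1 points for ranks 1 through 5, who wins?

D

B: 8·5 + 6·2 + 4·1 + 4·3 + 7·1 + 1·5 = 80
D: 8·4 + 6·1 + 4·4 + 4·4 + 7·5 + 1·4 = 109
A: 8·1 + 6·4 + 4·2 + 4·1 + 7·4 + 1·2 = 74
E: 8·2 + 6·3 + 4·5 + 4·5 + 7·3 + 1·1 = 96
C: 8·3 + 6·5 + 4·3 + 4·2 + 7·2 + 1·3 = 91
D has the highest Borda score (109).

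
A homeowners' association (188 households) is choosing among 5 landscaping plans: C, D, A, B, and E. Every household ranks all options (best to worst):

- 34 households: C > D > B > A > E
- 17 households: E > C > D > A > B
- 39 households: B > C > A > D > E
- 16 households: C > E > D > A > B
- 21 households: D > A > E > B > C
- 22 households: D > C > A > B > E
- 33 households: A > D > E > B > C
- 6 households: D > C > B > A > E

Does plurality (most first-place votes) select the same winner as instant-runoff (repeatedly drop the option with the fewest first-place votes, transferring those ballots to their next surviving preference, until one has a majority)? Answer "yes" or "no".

yes

Plurality — first-place votes: C 50, D 49, A 33, B 39, E 17. Winner: C.
Instant-runoff — R1 C 50, D 49, A 33, B 39, E 17 (E out); R2 C 67, D 49, A 33, B 39 (A out); R3 C 67, D 82, B 39 (B out); R4 C 106, D 82 (C winner). Winner: C.
The two methods agree.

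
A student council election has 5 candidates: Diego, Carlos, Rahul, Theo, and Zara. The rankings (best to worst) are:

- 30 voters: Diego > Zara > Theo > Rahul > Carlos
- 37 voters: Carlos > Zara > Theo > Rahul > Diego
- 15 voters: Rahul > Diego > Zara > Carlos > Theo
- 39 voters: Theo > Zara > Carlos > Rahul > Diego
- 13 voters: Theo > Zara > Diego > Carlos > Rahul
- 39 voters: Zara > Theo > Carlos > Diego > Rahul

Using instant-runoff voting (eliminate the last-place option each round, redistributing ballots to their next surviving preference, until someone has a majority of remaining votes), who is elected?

Zara

Round 1: Diego 30, Carlos 37, Rahul 15, Theo 52, Zara 39. Eliminate Rahul.
Round 2: Diego 45, Carlos 37, Theo 52, Zara 39. Eliminate Carlos.
Round 3: Diego 45, Theo 52, Zara 76. Eliminate Diego.
Round 4: Theo 52, Zara 121. Zara has a majority.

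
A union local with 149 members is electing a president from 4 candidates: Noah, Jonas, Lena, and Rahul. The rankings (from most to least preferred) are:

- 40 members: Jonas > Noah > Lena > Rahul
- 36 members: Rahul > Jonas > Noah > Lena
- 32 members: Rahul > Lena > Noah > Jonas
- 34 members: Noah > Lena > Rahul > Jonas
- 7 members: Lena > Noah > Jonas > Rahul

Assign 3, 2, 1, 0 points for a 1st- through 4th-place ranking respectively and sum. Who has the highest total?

Noah: 40·2 + 36·1 + 32·1 + 34·3 + 7·2 = 264
Jonas: 40·3 + 36·2 + 32·0 + 34·0 + 7·1 = 199
Lena: 40·1 + 36·0 + 32·2 + 34·2 + 7·3 = 193
Rahul: 40·0 + 36·3 + 32·3 + 34·1 + 7·0 = 238
Noah has the highest Borda score (264).

Noah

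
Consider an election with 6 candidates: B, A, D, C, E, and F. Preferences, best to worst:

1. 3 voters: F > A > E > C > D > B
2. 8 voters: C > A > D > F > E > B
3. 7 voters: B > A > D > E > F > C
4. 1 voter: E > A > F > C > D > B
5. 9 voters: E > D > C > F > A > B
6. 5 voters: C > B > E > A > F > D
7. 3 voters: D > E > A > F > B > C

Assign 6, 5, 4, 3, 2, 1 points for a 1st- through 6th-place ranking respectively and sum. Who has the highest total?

B: 3·1 + 8·1 + 7·6 + 1·1 + 9·1 + 5·5 + 3·2 = 94
A: 3·5 + 8·5 + 7·5 + 1·5 + 9·2 + 5·3 + 3·4 = 140
D: 3·2 + 8·4 + 7·4 + 1·2 + 9·5 + 5·1 + 3·6 = 136
C: 3·3 + 8·6 + 7·1 + 1·3 + 9·4 + 5·6 + 3·1 = 136
E: 3·4 + 8·2 + 7·3 + 1·6 + 9·6 + 5·4 + 3·5 = 144
F: 3·6 + 8·3 + 7·2 + 1·4 + 9·3 + 5·2 + 3·3 = 106
E has the highest Borda score (144).

E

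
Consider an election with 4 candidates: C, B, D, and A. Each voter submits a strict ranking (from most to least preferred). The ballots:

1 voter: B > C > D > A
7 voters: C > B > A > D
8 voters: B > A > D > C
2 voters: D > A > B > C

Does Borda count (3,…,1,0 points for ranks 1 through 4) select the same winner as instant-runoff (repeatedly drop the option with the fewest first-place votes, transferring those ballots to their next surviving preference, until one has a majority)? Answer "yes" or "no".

yes

Borda — scores: C 23, B 43, D 15, A 27. Winner: B.
Instant-runoff — R1 C 7, B 9, D 2, A 0 (A out); R2 C 7, B 9, D 2 (D out); R3 C 7, B 11 (B winner). Winner: B.
The two methods agree.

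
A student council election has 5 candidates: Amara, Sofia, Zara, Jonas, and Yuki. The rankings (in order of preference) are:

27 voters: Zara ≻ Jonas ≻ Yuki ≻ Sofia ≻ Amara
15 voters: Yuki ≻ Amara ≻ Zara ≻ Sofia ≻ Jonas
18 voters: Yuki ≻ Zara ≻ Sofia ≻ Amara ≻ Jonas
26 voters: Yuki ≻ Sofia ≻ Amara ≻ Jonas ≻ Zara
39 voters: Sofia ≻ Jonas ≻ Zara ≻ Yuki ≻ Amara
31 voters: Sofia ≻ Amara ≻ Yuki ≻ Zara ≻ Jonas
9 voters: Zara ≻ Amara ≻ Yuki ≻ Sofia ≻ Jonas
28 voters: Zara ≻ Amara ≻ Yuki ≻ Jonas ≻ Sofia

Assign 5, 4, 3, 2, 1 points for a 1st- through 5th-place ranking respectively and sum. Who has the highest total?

Amara: 27·1 + 15·4 + 18·2 + 26·3 + 39·1 + 31·4 + 9·4 + 28·4 = 512
Sofia: 27·2 + 15·2 + 18·3 + 26·4 + 39·5 + 31·5 + 9·2 + 28·1 = 638
Zara: 27·5 + 15·3 + 18·4 + 26·1 + 39·3 + 31·2 + 9·5 + 28·5 = 642
Jonas: 27·4 + 15·1 + 18·1 + 26·2 + 39·4 + 31·1 + 9·1 + 28·2 = 445
Yuki: 27·3 + 15·5 + 18·5 + 26·5 + 39·2 + 31·3 + 9·3 + 28·3 = 658
Yuki has the highest Borda score (658).

Yuki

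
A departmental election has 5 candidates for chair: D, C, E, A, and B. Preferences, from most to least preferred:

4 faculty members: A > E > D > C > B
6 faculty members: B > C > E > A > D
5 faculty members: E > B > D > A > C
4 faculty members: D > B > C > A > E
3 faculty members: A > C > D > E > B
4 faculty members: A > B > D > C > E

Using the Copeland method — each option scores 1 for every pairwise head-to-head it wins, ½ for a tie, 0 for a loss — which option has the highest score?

D: beats C; loses to E, A, and B → score 1.
C: beats E; loses to D, A, and B → score 1.
E: beats D; loses to C, A, and B → score 1.
A: beats D, C, and E; loses to B → score 3.
B: beats D, C, E, and A → score 4.
B has the best pairwise record.

B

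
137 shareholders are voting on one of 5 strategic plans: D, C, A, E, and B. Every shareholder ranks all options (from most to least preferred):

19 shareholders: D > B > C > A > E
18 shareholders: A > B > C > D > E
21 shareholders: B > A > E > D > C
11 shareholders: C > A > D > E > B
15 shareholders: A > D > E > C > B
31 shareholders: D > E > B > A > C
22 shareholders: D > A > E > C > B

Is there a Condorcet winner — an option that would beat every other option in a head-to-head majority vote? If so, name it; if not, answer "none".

D

D vs C: 108–29 for D.
D vs A: 72–65 for D.
D vs E: 116–21 for D.
D vs B: 98–39 for D.
D beats every other option head-to-head.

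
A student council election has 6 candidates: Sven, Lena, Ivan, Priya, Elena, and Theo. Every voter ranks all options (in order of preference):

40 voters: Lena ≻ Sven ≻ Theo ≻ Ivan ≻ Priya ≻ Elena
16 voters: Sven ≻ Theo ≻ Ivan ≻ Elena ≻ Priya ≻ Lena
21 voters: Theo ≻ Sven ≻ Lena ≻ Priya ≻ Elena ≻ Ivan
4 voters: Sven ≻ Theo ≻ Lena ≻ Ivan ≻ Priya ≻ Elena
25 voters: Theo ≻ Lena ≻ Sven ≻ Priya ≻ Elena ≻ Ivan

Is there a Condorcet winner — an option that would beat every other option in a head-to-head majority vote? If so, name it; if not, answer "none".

none

Checking pairwise contests:
Lena beats Sven 65–41.
Theo beats Lena 66–40.
Sven beats Ivan 106–0.
Sven beats Priya 106–0.
Sven beats Elena 106–0.
Sven beats Theo 60–46.
Every option loses at least one head-to-head, so there is no Condorcet winner.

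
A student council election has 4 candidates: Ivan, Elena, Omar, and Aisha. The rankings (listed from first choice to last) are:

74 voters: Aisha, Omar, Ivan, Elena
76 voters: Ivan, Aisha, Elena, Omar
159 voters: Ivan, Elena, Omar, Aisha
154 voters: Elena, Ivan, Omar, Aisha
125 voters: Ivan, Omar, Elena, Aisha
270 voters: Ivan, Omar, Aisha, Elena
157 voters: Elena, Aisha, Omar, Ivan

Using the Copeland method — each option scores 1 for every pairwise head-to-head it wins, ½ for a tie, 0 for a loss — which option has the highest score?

Ivan

Ivan: beats Elena, Omar, and Aisha → score 3.
Elena: beats Omar and Aisha; loses to Ivan → score 2.
Omar: beats Aisha; loses to Ivan and Elena → score 1.
Aisha: loses to Ivan, Elena, and Omar → score 0.
Ivan has the best pairwise record.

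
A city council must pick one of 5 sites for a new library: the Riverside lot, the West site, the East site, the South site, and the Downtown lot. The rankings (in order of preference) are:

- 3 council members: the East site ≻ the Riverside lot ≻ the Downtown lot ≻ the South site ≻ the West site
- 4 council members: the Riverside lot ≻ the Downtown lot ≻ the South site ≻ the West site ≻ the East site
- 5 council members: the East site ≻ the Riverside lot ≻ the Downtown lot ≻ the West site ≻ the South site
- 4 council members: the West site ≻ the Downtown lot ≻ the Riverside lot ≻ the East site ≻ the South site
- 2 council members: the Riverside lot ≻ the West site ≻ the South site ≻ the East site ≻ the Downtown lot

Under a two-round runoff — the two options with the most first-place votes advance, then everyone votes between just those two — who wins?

the Riverside lot

Round 1 first-place votes: the Riverside lot 6, the West site 4, the East site 8, the South site 0, the Downtown lot 0.
the East site and the Riverside lot advance.
Runoff: the East site is preferred to the Riverside lot by 8 voters; the Riverside lot by 10.
the Riverside lot wins the runoff.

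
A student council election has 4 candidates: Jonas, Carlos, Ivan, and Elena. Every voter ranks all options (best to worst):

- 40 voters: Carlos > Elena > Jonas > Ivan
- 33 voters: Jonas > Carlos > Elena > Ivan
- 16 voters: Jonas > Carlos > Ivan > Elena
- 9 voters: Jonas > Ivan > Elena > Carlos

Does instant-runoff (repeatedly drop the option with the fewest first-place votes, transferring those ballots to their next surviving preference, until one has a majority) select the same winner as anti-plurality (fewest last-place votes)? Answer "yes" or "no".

yes

Instant-runoff — R1 Jonas 58, Carlos 40, Ivan 0, Elena 0 (Jonas winner). Winner: Jonas.
Anti-plurality — last-place votes: Jonas 0, Carlos 9, Ivan 73, Elena 16. Winner: Jonas.
The two methods agree.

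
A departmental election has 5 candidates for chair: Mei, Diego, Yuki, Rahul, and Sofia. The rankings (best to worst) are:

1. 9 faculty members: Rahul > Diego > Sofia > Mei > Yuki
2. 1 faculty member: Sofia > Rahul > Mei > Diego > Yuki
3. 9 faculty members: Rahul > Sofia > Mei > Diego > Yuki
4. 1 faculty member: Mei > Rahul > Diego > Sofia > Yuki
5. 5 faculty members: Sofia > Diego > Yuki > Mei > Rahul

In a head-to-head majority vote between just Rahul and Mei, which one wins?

Voters preferring Rahul to Mei: 19; preferring Mei to Rahul: 6.
Rahul wins the head-to-head.

Rahul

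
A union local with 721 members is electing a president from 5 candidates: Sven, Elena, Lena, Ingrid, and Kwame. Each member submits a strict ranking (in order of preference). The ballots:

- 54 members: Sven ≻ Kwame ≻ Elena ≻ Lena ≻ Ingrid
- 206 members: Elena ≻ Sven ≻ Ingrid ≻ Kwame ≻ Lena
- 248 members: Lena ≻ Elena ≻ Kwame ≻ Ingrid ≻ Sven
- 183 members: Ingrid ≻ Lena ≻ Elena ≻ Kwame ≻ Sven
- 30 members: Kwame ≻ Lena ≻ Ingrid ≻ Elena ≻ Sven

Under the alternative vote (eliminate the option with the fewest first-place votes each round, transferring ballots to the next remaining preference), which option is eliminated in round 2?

Round 1: Sven 54, Elena 206, Lena 248, Ingrid 183, Kwame 30. Eliminate Kwame.
Round 2: Sven 54, Elena 206, Lena 278, Ingrid 183. Eliminate Sven.

Sven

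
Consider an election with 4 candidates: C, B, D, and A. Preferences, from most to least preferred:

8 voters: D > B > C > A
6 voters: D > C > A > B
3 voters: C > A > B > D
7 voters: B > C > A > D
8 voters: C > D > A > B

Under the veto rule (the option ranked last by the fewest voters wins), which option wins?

Last-place votes: C 0, B 14, D 10, A 8.
C is ranked last by the fewest voters, so C wins.

C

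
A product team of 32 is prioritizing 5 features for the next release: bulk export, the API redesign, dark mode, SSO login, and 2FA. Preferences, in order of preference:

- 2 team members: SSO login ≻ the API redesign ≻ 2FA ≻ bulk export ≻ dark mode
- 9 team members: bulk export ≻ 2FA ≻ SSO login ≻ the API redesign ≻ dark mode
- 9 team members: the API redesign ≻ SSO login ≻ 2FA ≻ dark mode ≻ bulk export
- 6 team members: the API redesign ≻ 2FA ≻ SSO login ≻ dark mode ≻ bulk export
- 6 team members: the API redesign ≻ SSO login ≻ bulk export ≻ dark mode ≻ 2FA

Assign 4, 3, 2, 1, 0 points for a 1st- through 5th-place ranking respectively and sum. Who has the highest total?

bulk export: 2·1 + 9·4 + 9·0 + 6·0 + 6·2 = 50
the API redesign: 2·3 + 9·1 + 9·4 + 6·4 + 6·4 = 99
dark mode: 2·0 + 9·0 + 9·1 + 6·1 + 6·1 = 21
SSO login: 2·4 + 9·2 + 9·3 + 6·2 + 6·3 = 83
2FA: 2·2 + 9·3 + 9·2 + 6·3 + 6·0 = 67
the API redesign has the highest Borda score (99).

the API redesign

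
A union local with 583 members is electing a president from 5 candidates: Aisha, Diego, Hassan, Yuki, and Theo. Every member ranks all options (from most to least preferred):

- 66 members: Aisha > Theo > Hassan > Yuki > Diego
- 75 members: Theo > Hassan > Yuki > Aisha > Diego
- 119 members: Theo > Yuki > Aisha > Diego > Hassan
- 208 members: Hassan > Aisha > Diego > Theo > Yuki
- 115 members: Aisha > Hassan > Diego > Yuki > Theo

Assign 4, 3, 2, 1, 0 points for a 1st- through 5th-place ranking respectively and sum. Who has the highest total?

Aisha

Aisha: 66·4 + 75·1 + 119·2 + 208·3 + 115·4 = 1661
Diego: 66·0 + 75·0 + 119·1 + 208·2 + 115·2 = 765
Hassan: 66·2 + 75·3 + 119·0 + 208·4 + 115·3 = 1534
Yuki: 66·1 + 75·2 + 119·3 + 208·0 + 115·1 = 688
Theo: 66·3 + 75·4 + 119·4 + 208·1 + 115·0 = 1182
Aisha has the highest Borda score (1661).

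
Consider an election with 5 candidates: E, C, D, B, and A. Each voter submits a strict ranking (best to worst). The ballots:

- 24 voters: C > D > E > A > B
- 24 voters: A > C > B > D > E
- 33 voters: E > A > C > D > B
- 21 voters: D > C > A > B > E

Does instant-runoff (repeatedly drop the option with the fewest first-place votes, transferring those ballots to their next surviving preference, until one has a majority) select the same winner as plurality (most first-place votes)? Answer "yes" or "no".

no

Instant-runoff — R1 E 33, C 24, D 21, B 0, A 24 (B out); R2 E 33, C 24, D 21, A 24 (D out); R3 E 33, C 45, A 24 (A out); R4 E 33, C 69 (C winner). Winner: C.
Plurality — first-place votes: E 33, C 24, D 21, B 0, A 24. Winner: E.
The two methods disagree.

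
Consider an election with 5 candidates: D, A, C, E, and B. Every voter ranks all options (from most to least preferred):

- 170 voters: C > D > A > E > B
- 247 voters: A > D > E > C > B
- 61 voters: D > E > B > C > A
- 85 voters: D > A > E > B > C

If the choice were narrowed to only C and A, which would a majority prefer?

Voters preferring C to A: 231; preferring A to C: 332.
A wins the head-to-head.

A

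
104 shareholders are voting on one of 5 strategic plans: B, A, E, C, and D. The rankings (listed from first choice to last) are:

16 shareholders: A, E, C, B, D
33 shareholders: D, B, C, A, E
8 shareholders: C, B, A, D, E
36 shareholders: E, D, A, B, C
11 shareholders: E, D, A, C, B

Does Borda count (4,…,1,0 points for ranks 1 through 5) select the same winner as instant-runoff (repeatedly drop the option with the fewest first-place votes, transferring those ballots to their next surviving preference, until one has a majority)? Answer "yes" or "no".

no

Borda — scores: B 175, A 207, E 236, C 141, D 281. Winner: D.
Instant-runoff — R1 B 0, A 16, E 47, C 8, D 33 (B out); R2 A 16, E 47, C 8, D 33 (C out); R3 A 24, E 47, D 33 (A out); R4 E 63, D 41 (E winner). Winner: E.
The two methods disagree.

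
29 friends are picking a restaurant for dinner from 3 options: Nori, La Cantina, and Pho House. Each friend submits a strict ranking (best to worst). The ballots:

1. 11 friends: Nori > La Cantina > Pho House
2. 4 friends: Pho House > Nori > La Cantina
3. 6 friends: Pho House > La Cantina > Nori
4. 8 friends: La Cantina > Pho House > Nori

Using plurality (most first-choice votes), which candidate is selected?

First-place votes: Nori 11, La Cantina 8, Pho House 10.
Nori has the most first-place votes.

Nori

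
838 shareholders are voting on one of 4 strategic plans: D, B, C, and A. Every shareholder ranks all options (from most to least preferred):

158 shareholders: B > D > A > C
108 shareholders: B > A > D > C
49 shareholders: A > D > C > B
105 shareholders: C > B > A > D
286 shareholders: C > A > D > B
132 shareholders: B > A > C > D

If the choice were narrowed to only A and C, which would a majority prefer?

Voters preferring A to C: 447; preferring C to A: 391.
A wins the head-to-head.

A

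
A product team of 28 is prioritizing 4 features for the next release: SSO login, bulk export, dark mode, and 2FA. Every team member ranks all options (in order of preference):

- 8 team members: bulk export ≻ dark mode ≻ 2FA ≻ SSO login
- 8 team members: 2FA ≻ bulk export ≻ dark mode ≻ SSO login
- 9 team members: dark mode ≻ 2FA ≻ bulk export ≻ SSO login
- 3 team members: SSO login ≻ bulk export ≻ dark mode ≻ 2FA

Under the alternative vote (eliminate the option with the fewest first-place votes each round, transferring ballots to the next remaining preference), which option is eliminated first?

Round 1: SSO login 3, bulk export 8, dark mode 9, 2FA 8. Eliminate SSO login.

SSO login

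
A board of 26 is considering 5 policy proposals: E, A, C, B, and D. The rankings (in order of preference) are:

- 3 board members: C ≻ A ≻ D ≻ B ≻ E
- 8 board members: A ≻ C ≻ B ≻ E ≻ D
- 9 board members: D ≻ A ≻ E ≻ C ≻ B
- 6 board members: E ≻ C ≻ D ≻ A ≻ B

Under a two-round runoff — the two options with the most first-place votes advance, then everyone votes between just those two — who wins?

Round 1 first-place votes: E 6, A 8, C 3, B 0, D 9.
D and A advance.
Runoff: D is preferred to A by 15 voters; A by 11.
D wins the runoff.

D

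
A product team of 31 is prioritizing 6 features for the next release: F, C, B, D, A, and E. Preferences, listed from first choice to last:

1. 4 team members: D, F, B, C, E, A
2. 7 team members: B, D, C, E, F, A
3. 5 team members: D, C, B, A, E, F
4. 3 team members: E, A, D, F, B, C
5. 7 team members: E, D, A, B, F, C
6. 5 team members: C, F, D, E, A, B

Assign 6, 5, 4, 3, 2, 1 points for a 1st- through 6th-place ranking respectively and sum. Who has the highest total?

D

F: 4·5 + 7·2 + 5·1 + 3·3 + 7·2 + 5·5 = 87
C: 4·3 + 7·4 + 5·5 + 3·1 + 7·1 + 5·6 = 105
B: 4·4 + 7·6 + 5·4 + 3·2 + 7·3 + 5·1 = 110
D: 4·6 + 7·5 + 5·6 + 3·4 + 7·5 + 5·4 = 156
A: 4·1 + 7·1 + 5·3 + 3·5 + 7·4 + 5·2 = 79
E: 4·2 + 7·3 + 5·2 + 3·6 + 7·6 + 5·3 = 114
D has the highest Borda score (156).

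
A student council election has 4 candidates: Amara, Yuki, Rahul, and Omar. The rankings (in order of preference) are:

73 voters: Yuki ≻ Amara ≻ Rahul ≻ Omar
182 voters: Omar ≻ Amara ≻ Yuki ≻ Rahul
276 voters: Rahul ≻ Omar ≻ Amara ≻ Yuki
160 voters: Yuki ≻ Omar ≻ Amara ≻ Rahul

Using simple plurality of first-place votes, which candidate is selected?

First-place votes: Amara 0, Yuki 233, Rahul 276, Omar 182.
Rahul has the most first-place votes.

Rahul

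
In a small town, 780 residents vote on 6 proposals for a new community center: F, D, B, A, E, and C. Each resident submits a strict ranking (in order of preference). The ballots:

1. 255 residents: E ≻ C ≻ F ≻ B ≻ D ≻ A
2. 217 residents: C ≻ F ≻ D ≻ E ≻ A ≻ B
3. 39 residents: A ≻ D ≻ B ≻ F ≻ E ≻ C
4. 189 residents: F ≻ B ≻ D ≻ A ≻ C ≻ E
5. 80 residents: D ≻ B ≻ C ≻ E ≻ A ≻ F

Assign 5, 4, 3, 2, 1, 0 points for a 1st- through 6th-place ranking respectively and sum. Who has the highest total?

F: 255·3 + 217·4 + 39·2 + 189·5 + 80·0 = 2656
D: 255·1 + 217·3 + 39·4 + 189·3 + 80·5 = 2029
B: 255·2 + 217·0 + 39·3 + 189·4 + 80·4 = 1703
A: 255·0 + 217·1 + 39·5 + 189·2 + 80·1 = 870
E: 255·5 + 217·2 + 39·1 + 189·0 + 80·2 = 1908
C: 255·4 + 217·5 + 39·0 + 189·1 + 80·3 = 2534
F has the highest Borda score (2656).

F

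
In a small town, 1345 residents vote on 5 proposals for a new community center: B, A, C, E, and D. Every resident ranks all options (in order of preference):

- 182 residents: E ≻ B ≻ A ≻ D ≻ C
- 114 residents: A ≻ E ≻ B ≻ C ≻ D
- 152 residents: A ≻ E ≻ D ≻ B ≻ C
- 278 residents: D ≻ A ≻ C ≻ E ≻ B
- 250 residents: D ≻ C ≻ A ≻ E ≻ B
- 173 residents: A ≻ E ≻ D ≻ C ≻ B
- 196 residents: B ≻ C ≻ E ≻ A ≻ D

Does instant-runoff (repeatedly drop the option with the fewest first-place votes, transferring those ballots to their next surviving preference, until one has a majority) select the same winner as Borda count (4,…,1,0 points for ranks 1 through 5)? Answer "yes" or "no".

Instant-runoff — R1 B 196, A 439, C 0, E 182, D 528 (C out); R2 B 196, A 439, E 182, D 528 (E out); R3 B 378, A 439, D 528 (B out); R4 A 817, D 528 (A winner). Winner: A.
Borda — scores: B 1710, A 3650, C 2181, E 2965, D 2944. Winner: A.
The two methods agree.

yes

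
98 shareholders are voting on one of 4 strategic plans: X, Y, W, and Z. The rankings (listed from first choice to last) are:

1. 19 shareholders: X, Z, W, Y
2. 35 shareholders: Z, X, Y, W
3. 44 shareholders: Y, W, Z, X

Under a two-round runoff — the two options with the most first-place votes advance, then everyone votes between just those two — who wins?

Round 1 first-place votes: X 19, Y 44, W 0, Z 35.
Y and Z advance.
Runoff: Y is preferred to Z by 44 voters; Z by 54.
Z wins the runoff.

Z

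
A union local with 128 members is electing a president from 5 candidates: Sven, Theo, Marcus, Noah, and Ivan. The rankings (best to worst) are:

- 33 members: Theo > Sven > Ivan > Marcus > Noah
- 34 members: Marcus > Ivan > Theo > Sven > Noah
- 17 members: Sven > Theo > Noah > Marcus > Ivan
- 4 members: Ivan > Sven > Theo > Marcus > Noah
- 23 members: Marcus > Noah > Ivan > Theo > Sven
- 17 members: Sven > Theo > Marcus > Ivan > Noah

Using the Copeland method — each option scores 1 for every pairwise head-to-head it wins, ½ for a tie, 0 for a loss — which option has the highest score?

Sven: beats Marcus, Noah, and Ivan; loses to Theo → score 3.
Theo: beats Sven, Marcus, Noah, and Ivan → score 4.
Marcus: beats Noah and Ivan; loses to Sven and Theo → score 2.
Noah: loses to Sven, Theo, Marcus, and Ivan → score 0.
Ivan: beats Noah; loses to Sven, Theo, and Marcus → score 1.
Theo has the best pairwise record.

Theo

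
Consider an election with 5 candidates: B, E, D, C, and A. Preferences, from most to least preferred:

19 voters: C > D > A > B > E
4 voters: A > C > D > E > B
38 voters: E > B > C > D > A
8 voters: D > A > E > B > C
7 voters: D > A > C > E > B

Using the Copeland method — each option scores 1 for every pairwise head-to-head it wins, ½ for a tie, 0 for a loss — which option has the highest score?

B: beats C; ties D and A; loses to E → score 2.
E: beats B and C; ties D and A → score 3.
D: beats A; ties B and E; loses to C → score 2.
C: beats D and A; loses to B and E → score 2.
A: ties B and E; loses to D and C → score 1.
E has the best pairwise record.

E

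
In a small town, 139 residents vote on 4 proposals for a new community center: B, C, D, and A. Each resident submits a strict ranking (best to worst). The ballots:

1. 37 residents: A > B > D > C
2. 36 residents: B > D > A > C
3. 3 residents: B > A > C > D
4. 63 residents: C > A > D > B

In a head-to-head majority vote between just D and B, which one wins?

Voters preferring D to B: 63; preferring B to D: 76.
B wins the head-to-head.

B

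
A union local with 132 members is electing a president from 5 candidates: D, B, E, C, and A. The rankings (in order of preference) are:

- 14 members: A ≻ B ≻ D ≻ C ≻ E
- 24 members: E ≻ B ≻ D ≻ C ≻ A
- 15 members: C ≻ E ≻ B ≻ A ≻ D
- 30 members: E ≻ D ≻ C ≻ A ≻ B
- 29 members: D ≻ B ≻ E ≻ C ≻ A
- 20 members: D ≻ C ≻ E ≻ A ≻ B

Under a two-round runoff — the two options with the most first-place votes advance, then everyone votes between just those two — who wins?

E

Round 1 first-place votes: D 49, B 0, E 54, C 15, A 14.
E and D advance.
Runoff: E is preferred to D by 69 voters; D by 63.
E wins the runoff.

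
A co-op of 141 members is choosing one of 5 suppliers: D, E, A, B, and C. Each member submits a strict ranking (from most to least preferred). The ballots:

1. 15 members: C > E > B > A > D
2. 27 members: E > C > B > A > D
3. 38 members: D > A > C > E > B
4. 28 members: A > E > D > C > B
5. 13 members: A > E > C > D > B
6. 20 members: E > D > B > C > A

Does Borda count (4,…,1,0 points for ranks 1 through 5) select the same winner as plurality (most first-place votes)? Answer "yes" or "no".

yes

Borda — scores: D 281, E 394, A 320, B 124, C 291. Winner: E.
Plurality — first-place votes: D 38, E 47, A 41, B 0, C 15. Winner: E.
The two methods agree.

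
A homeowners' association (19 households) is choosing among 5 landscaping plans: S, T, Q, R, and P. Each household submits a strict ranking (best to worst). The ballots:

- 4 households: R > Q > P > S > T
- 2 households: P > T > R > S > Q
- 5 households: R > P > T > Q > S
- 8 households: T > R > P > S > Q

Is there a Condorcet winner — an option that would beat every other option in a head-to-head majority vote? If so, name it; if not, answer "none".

Checking pairwise contests:
T beats S 15–4.
P beats T 11–8.
S beats Q 10–9.
T beats R 10–9.
R beats P 17–2.
Every option loses at least one head-to-head, so there is no Condorcet winner.

none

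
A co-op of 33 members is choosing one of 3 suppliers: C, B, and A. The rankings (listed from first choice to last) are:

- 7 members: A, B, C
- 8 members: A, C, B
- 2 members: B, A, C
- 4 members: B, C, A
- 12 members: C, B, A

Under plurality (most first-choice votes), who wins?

First-place votes: C 12, B 6, A 15.
A has the most first-place votes.

A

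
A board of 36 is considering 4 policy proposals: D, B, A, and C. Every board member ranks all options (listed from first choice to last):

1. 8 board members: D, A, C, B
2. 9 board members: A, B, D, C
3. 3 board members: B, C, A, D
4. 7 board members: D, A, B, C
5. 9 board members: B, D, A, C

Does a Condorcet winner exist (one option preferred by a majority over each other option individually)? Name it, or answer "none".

none

Checking pairwise contests:
B beats D 21–15.
A beats B 24–12.
D beats A 24–12.
D beats C 33–3.
Every option loses at least one head-to-head, so there is no Condorcet winner.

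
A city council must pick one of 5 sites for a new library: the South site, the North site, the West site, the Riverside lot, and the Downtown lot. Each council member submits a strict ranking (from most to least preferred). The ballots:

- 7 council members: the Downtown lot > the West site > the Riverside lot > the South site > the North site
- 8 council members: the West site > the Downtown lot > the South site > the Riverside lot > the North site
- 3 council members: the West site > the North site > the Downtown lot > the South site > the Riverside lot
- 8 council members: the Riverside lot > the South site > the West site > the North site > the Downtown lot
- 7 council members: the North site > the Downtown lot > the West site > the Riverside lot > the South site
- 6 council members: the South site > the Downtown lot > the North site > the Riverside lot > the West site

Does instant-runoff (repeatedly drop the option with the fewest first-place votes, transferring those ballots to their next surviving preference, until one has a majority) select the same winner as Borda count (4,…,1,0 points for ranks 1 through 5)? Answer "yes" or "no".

yes

Instant-runoff — R1 the South site 6, the North site 7, the West site 11, the Riverside lot 8, the Downtown lot 7 (the South site out); R2 the North site 7, the West site 11, the Riverside lot 8, the Downtown lot 13 (the North site out); R3 the West site 11, the Riverside lot 8, the Downtown lot 20 (the Downtown lot winner). Winner: the Downtown lot.
Borda — scores: the South site 74, the North site 57, the West site 95, the Riverside lot 67, the Downtown lot 97. Winner: the Downtown lot.
The two methods agree.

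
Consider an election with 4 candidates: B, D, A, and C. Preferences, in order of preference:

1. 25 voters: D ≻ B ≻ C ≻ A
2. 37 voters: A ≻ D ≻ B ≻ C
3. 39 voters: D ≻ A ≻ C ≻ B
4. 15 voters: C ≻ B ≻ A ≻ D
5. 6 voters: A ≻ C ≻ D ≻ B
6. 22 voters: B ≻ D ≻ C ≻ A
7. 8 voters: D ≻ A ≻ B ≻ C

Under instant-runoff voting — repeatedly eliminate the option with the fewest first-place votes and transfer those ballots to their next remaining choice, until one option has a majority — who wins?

Round 1: B 22, D 72, A 43, C 15. Eliminate C.
Round 2: B 37, D 72, A 43. Eliminate B.
Round 3: D 94, A 58. D has a majority.

D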